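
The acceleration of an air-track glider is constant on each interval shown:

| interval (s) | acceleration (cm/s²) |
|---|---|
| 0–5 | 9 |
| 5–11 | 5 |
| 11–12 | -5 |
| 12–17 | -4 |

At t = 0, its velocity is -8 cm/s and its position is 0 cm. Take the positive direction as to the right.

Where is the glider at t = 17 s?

On each constant-a segment, Δv = aΔt and Δx = v₀Δt + ½aΔt²; chain segment to segment.
0–5 s: v starts -8 cm/s; Δx = -8·5 + ½·9·5² = 72.5 cm; v ends 37 cm/s.
5–11 s: v starts 37 cm/s; Δx = 37·6 + ½·5·6² = 312 cm; v ends 67 cm/s.
11–12 s: v starts 67 cm/s; Δx = 67·1 + ½·-5·1² = 64.5 cm; v ends 62 cm/s.
12–17 s: v starts 62 cm/s; Δx = 62·5 + ½·-4·5² = 260 cm; v ends 42 cm/s.
x(17) = 0 + Σ Δx = 709 cm.

709 cm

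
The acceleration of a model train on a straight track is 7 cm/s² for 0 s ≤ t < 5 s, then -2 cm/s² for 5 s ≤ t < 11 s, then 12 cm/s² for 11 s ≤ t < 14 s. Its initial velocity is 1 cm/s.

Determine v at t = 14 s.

60 cm/s

Δv equals the area under the a-t graph; then v = v₀ + Δv.
0–5 s: 7 × 5 = 35 cm/s
5–11 s: -2 × 6 = -12 cm/s
11–14 s: 12 × 3 = 36 cm/s
Δv = 59 cm/s, so v(14) = 1 + (59) = 60 cm/s.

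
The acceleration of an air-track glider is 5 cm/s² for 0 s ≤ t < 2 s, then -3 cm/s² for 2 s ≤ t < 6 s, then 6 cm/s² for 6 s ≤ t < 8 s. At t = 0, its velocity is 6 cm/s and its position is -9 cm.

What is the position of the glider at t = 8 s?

On each constant-a segment, Δv = aΔt and Δx = v₀Δt + ½aΔt²; chain segment to segment.
0–2 s: v starts 6 cm/s; Δx = 6·2 + ½·5·2² = 22 cm; v ends 16 cm/s.
2–6 s: v starts 16 cm/s; Δx = 16·4 + ½·-3·4² = 40 cm; v ends 4 cm/s.
6–8 s: v starts 4 cm/s; Δx = 4·2 + ½·6·2² = 20 cm; v ends 16 cm/s.
x(8) = -9 + Σ Δx = 73 cm.

73 cm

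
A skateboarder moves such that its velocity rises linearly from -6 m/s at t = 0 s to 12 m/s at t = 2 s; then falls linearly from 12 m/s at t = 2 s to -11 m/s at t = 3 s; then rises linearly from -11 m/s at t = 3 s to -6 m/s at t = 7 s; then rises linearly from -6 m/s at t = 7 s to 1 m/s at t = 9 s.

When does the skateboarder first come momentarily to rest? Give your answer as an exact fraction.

t = 2/3 s

v changes sign on 0–2 s (from -6 to 12); the graph is linear there, so v = 0 at t = 0 + (6)·(2 − 0)/(12 − -6) = 2/3 s.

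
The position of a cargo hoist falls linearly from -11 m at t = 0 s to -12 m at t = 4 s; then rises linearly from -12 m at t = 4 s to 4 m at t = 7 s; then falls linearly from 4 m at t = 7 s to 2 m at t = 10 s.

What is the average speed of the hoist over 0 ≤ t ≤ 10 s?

Average speed = (total path length)/(elapsed time); on a piecewise-linear x-t graph the path length is Σ|Δx|.
0–4 s: |Δx| = |-12 − -11| = 1 m
4–7 s: |Δx| = |4 − -12| = 16 m
7–10 s: |Δx| = |2 − 4| = 2 m
Total path = 19 m; average speed = 19/10 = 1.9 m/s.

1.9 m/s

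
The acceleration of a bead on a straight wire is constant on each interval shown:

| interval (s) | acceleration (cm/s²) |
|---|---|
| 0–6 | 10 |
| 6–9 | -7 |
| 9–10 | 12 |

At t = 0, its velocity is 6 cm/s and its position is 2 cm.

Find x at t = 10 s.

435.5 cm

On each constant-a segment, Δv = aΔt and Δx = v₀Δt + ½aΔt²; chain segment to segment.
0–6 s: v starts 6 cm/s; Δx = 6·6 + ½·10·6² = 216 cm; v ends 66 cm/s.
6–9 s: v starts 66 cm/s; Δx = 66·3 + ½·-7·3² = 166.5 cm; v ends 45 cm/s.
9–10 s: v starts 45 cm/s; Δx = 45·1 + ½·12·1² = 51 cm; v ends 57 cm/s.
x(10) = 2 + Σ Δx = 435.5 cm.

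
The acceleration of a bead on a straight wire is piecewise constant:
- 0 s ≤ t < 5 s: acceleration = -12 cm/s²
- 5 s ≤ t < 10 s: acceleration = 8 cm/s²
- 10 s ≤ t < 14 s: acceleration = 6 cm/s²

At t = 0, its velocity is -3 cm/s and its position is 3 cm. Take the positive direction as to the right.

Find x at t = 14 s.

-421 cm

On each constant-a segment, Δv = aΔt and Δx = v₀Δt + ½aΔt²; chain segment to segment.
0–5 s: v starts -3 cm/s; Δx = -3·5 + ½·-12·5² = -165 cm; v ends -63 cm/s.
5–10 s: v starts -63 cm/s; Δx = -63·5 + ½·8·5² = -215 cm; v ends -23 cm/s.
10–14 s: v starts -23 cm/s; Δx = -23·4 + ½·6·4² = -44 cm; v ends 1 cm/s.
x(14) = 3 + Σ Δx = -421 cm.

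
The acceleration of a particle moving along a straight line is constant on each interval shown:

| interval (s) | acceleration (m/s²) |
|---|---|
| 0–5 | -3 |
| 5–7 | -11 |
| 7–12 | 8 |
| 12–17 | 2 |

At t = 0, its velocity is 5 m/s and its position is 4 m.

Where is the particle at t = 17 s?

-45.5 m

On each constant-a segment, Δv = aΔt and Δx = v₀Δt + ½aΔt²; chain segment to segment.
0–5 s: v starts 5 m/s; Δx = 5·5 + ½·-3·5² = -12.5 m; v ends -10 m/s.
5–7 s: v starts -10 m/s; Δx = -10·2 + ½·-11·2² = -42 m; v ends -32 m/s.
7–12 s: v starts -32 m/s; Δx = -32·5 + ½·8·5² = -60 m; v ends 8 m/s.
12–17 s: v starts 8 m/s; Δx = 8·5 + ½·2·5² = 65 m; v ends 18 m/s.
x(17) = 4 + Σ Δx = -45.5 m.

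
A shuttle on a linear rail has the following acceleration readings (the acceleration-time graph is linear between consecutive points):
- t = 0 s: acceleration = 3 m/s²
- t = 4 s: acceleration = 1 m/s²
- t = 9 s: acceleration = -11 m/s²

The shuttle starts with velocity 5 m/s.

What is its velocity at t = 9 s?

Δv equals the area under the a-t graph; then v = v₀ + Δv.
0–4 s: ½(3 + 1)(4) = 8 m/s
4–9 s: ½(1 + -11)(5) = -25 m/s
Δv = -17 m/s, so v(9) = 5 + (-17) = -12 m/s.

-12 m/s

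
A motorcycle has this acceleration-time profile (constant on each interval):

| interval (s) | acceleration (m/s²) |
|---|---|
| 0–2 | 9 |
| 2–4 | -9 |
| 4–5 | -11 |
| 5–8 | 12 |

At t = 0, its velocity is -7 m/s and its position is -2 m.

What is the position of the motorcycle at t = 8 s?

On each constant-a segment, Δv = aΔt and Δx = v₀Δt + ½aΔt²; chain segment to segment.
0–2 s: v starts -7 m/s; Δx = -7·2 + ½·9·2² = 4 m; v ends 11 m/s.
2–4 s: v starts 11 m/s; Δx = 11·2 + ½·-9·2² = 4 m; v ends -7 m/s.
4–5 s: v starts -7 m/s; Δx = -7·1 + ½·-11·1² = -12.5 m; v ends -18 m/s.
5–8 s: v starts -18 m/s; Δx = -18·3 + ½·12·3² = 0 m; v ends 18 m/s.
x(8) = -2 + Σ Δx = -6.5 m.

-6.5 m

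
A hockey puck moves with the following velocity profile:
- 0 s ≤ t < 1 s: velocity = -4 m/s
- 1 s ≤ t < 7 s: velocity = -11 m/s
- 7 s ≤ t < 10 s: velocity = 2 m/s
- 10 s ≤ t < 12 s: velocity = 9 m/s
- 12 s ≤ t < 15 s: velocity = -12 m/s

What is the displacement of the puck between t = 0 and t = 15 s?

Displacement is the signed area under the v-t curve.
0–1 s: -4 × 1 = -4 m
1–7 s: -11 × 6 = -66 m
7–10 s: 2 × 3 = 6 m
10–12 s: 9 × 2 = 18 m
12–15 s: -12 × 3 = -36 m
Net displacement = -82 m

-82 m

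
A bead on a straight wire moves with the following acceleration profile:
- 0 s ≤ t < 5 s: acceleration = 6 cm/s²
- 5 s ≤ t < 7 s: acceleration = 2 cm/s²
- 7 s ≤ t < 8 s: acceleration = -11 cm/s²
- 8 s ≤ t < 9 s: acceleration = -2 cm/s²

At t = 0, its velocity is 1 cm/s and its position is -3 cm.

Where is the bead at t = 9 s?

195.5 cm

On each constant-a segment, Δv = aΔt and Δx = v₀Δt + ½aΔt²; chain segment to segment.
0–5 s: v starts 1 cm/s; Δx = 1·5 + ½·6·5² = 80 cm; v ends 31 cm/s.
5–7 s: v starts 31 cm/s; Δx = 31·2 + ½·2·2² = 66 cm; v ends 35 cm/s.
7–8 s: v starts 35 cm/s; Δx = 35·1 + ½·-11·1² = 29.5 cm; v ends 24 cm/s.
8–9 s: v starts 24 cm/s; Δx = 24·1 + ½·-2·1² = 23 cm; v ends 22 cm/s.
x(9) = -3 + Σ Δx = 195.5 cm.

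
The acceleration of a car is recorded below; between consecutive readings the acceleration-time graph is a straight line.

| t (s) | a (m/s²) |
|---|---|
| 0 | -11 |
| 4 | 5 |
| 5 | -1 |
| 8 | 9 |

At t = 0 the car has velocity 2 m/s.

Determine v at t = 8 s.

Δv equals the area under the a-t graph; then v = v₀ + Δv.
0–4 s: ½(-11 + 5)(4) = -12 m/s
4–5 s: ½(5 + -1)(1) = 2 m/s
5–8 s: ½(-1 + 9)(3) = 12 m/s
Δv = 2 m/s, so v(8) = 2 + (2) = 4 m/s.

4 m/s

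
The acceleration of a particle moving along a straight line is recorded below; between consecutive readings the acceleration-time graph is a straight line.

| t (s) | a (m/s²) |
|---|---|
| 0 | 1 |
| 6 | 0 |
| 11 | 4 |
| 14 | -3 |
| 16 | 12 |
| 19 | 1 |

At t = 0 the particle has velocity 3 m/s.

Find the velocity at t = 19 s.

46 m/s

Δv equals the area under the a-t graph; then v = v₀ + Δv.
0–6 s: ½(1 + 0)(6) = 3 m/s
6–11 s: ½(0 + 4)(5) = 10 m/s
11–14 s: ½(4 + -3)(3) = 1.5 m/s
14–16 s: ½(-3 + 12)(2) = 9 m/s
16–19 s: ½(12 + 1)(3) = 19.5 m/s
Δv = 43 m/s, so v(19) = 3 + (43) = 46 m/s.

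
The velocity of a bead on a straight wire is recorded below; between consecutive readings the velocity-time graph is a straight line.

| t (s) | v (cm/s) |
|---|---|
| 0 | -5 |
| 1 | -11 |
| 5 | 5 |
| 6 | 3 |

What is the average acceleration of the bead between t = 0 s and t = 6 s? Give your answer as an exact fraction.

Average acceleration = Δv/Δt = (3 − -5)/(6 − 0) = 4/3 cm/s².

4/3 cm/s²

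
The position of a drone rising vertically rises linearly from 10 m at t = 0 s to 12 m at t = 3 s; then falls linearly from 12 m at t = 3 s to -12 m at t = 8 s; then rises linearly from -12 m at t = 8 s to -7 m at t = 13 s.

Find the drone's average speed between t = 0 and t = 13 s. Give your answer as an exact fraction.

31/13 m/s

Average speed = (total path length)/(elapsed time); on a piecewise-linear x-t graph the path length is Σ|Δx|.
0–3 s: |Δx| = |12 − 10| = 2 m
3–8 s: |Δx| = |-12 − 12| = 24 m
8–13 s: |Δx| = |-7 − -12| = 5 m
Total path = 31 m; average speed = 31/13 = 31/13 m/s.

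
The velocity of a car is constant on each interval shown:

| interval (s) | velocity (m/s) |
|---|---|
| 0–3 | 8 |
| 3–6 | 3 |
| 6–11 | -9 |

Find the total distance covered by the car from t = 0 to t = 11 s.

Distance (not displacement) is the total path length: add the absolute areas under v-t.
0–3 s: |8| × 3 = 24 m
3–6 s: |3| × 3 = 9 m
6–11 s: |-9| × 5 = 45 m
Total distance = 78 m

78 m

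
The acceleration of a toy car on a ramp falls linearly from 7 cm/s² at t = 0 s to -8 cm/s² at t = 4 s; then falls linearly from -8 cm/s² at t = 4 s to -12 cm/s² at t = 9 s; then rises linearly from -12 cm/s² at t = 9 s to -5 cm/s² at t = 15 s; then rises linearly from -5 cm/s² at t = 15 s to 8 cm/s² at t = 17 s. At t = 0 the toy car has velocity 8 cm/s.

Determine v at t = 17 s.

-92 cm/s

Δv equals the area under the a-t graph; then v = v₀ + Δv.
0–4 s: ½(7 + -8)(4) = -2 cm/s
4–9 s: ½(-8 + -12)(5) = -50 cm/s
9–15 s: ½(-12 + -5)(6) = -51 cm/s
15–17 s: ½(-5 + 8)(2) = 3 cm/s
Δv = -100 cm/s, so v(17) = 8 + (-100) = -92 cm/s.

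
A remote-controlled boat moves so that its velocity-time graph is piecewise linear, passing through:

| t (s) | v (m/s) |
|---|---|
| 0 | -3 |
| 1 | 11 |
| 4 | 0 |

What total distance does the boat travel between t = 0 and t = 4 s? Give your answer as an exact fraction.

148/7 m

Total distance travelled is ∫|v| dt — sum the magnitudes of each area piece.
0–1 s: v = 0 at t = 3/14 s; triangle areas 9/28 + 121/28 = 65/14 m
1–4 s: |½(11 + 0)(3)| = 16.5 m
Total distance = 148/7 m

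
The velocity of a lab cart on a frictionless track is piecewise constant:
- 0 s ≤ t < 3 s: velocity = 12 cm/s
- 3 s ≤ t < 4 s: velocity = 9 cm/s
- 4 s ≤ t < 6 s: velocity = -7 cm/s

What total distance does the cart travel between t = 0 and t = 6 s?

59 cm

Total distance travelled is ∫|v| dt — sum the magnitudes of each area piece.
0–3 s: |12| × 3 = 36 cm
3–4 s: |9| × 1 = 9 cm
4–6 s: |-7| × 2 = 14 cm
Total distance = 59 cm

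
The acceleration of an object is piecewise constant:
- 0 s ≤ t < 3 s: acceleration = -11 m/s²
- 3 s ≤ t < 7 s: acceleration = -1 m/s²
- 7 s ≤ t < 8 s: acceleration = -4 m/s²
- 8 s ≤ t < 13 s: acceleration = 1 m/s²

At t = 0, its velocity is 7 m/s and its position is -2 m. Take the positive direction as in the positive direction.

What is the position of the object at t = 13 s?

-332 m

On each constant-a segment, Δv = aΔt and Δx = v₀Δt + ½aΔt²; chain segment to segment.
0–3 s: v starts 7 m/s; Δx = 7·3 + ½·-11·3² = -28.5 m; v ends -26 m/s.
3–7 s: v starts -26 m/s; Δx = -26·4 + ½·-1·4² = -112 m; v ends -30 m/s.
7–8 s: v starts -30 m/s; Δx = -30·1 + ½·-4·1² = -32 m; v ends -34 m/s.
8–13 s: v starts -34 m/s; Δx = -34·5 + ½·1·5² = -157.5 m; v ends -29 m/s.
x(13) = -2 + Σ Δx = -332 m.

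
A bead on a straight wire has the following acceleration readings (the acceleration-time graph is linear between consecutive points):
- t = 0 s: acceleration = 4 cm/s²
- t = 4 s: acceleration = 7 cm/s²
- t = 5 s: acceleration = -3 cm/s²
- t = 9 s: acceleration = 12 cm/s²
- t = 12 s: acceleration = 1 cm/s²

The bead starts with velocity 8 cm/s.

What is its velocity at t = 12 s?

Δv equals the area under the a-t graph; then v = v₀ + Δv.
0–4 s: ½(4 + 7)(4) = 22 cm/s
4–5 s: ½(7 + -3)(1) = 2 cm/s
5–9 s: ½(-3 + 12)(4) = 18 cm/s
9–12 s: ½(12 + 1)(3) = 19.5 cm/s
Δv = 61.5 cm/s, so v(12) = 8 + (61.5) = 69.5 cm/s.

69.5 cm/s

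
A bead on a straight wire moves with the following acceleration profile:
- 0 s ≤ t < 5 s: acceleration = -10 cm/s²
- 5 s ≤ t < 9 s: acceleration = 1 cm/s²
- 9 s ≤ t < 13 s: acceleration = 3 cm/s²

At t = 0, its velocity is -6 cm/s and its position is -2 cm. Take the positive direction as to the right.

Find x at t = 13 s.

On each constant-a segment, Δv = aΔt and Δx = v₀Δt + ½aΔt²; chain segment to segment.
0–5 s: v starts -6 cm/s; Δx = -6·5 + ½·-10·5² = -155 cm; v ends -56 cm/s.
5–9 s: v starts -56 cm/s; Δx = -56·4 + ½·1·4² = -216 cm; v ends -52 cm/s.
9–13 s: v starts -52 cm/s; Δx = -52·4 + ½·3·4² = -184 cm; v ends -40 cm/s.
x(13) = -2 + Σ Δx = -557 cm.

-557 cm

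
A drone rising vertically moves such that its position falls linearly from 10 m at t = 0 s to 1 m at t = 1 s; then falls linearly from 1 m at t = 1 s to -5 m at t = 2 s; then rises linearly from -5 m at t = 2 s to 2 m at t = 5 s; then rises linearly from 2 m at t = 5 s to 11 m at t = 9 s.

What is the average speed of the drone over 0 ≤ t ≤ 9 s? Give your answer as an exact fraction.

31/9 m/s

Average speed = (total path length)/(elapsed time); on a piecewise-linear x-t graph the path length is Σ|Δx|.
0–1 s: |Δx| = |1 − 10| = 9 m
1–2 s: |Δx| = |-5 − 1| = 6 m
2–5 s: |Δx| = |2 − -5| = 7 m
5–9 s: |Δx| = |11 − 2| = 9 m
Total path = 31 m; average speed = 31/9 = 31/9 m/s.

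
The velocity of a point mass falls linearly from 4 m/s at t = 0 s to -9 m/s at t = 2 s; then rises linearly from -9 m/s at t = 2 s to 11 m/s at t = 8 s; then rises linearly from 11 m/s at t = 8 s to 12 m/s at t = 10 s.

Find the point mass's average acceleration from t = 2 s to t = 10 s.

2.625 m/s²

Average acceleration = Δv/Δt = (12 − -9)/(10 − 2) = 2.625 m/s².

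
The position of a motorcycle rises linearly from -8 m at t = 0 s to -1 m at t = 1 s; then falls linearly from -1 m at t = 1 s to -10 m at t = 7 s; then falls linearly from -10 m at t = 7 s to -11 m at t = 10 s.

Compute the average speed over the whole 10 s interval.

Average speed = (total path length)/(elapsed time); on a piecewise-linear x-t graph the path length is Σ|Δx|.
0–1 s: |Δx| = |-1 − -8| = 7 m
1–7 s: |Δx| = |-10 − -1| = 9 m
7–10 s: |Δx| = |-11 − -10| = 1 m
Total path = 17 m; average speed = 17/10 = 1.7 m/s.

1.7 m/s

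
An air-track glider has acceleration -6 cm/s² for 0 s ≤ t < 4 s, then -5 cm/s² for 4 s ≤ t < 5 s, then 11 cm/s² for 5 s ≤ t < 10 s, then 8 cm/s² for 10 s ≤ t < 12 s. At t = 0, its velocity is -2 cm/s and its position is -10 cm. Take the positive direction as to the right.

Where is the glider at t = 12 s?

On each constant-a segment, Δv = aΔt and Δx = v₀Δt + ½aΔt²; chain segment to segment.
0–4 s: v starts -2 cm/s; Δx = -2·4 + ½·-6·4² = -56 cm; v ends -26 cm/s.
4–5 s: v starts -26 cm/s; Δx = -26·1 + ½·-5·1² = -28.5 cm; v ends -31 cm/s.
5–10 s: v starts -31 cm/s; Δx = -31·5 + ½·11·5² = -17.5 cm; v ends 24 cm/s.
10–12 s: v starts 24 cm/s; Δx = 24·2 + ½·8·2² = 64 cm; v ends 40 cm/s.
x(12) = -10 + Σ Δx = -48 cm.

-48 cm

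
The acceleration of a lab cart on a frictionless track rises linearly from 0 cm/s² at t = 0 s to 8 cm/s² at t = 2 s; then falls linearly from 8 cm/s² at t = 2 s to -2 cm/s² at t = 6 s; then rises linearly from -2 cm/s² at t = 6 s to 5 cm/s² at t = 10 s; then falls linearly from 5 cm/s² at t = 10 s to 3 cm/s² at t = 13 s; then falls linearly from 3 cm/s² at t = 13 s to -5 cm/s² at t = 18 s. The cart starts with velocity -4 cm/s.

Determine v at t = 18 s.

29 cm/s

Δv equals the area under the a-t graph; then v = v₀ + Δv.
0–2 s: ½(0 + 8)(2) = 8 cm/s
2–6 s: ½(8 + -2)(4) = 12 cm/s
6–10 s: ½(-2 + 5)(4) = 6 cm/s
10–13 s: ½(5 + 3)(3) = 12 cm/s
13–18 s: ½(3 + -5)(5) = -5 cm/s
Δv = 33 cm/s, so v(18) = -4 + (33) = 29 cm/s.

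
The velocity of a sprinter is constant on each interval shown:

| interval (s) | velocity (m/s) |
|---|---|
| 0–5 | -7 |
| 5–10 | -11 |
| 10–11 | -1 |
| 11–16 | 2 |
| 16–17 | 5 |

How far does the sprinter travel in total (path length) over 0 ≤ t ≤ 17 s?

106 m

Total distance travelled is ∫|v| dt — sum the magnitudes of each area piece.
0–5 s: |-7| × 5 = 35 m
5–10 s: |-11| × 5 = 55 m
10–11 s: |-1| × 1 = 1 m
11–16 s: |2| × 5 = 10 m
16–17 s: |5| × 1 = 5 m
Total distance = 106 m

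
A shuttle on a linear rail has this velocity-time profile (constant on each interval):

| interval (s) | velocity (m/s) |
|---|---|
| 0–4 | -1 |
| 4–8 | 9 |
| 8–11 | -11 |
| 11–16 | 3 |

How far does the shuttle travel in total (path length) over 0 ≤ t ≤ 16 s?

88 m

Total distance travelled is ∫|v| dt — sum the magnitudes of each area piece.
0–4 s: |-1| × 4 = 4 m
4–8 s: |9| × 4 = 36 m
8–11 s: |-11| × 3 = 33 m
11–16 s: |3| × 5 = 15 m
Total distance = 88 m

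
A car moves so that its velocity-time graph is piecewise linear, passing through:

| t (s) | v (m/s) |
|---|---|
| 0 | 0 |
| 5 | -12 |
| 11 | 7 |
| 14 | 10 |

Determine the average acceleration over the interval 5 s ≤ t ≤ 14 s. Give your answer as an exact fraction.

Average acceleration = Δv/Δt = (10 − -12)/(14 − 5) = 22/9 m/s².

22/9 m/s²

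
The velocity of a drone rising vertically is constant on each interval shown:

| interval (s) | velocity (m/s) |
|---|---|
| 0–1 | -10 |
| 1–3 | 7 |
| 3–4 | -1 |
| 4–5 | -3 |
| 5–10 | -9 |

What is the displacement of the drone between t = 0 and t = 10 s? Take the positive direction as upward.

-45 m

Net displacement equals the area under the velocity-time graph (areas below the axis count negative).
0–1 s: -10 × 1 = -10 m
1–3 s: 7 × 2 = 14 m
3–4 s: -1 × 1 = -1 m
4–5 s: -3 × 1 = -3 m
5–10 s: -9 × 5 = -45 m
Net displacement = -45 m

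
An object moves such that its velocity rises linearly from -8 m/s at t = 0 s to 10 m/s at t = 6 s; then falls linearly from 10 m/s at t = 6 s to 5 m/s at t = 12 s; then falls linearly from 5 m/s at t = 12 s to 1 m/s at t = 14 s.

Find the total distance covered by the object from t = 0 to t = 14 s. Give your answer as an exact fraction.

Distance (not displacement) is the total path length: add the absolute areas under v-t.
0–6 s: v = 0 at t = 8/3 s; triangle areas 32/3 + 50/3 = 82/3 m
6–12 s: |½(10 + 5)(6)| = 45 m
12–14 s: |½(5 + 1)(2)| = 6 m
Total distance = 235/3 m

235/3 m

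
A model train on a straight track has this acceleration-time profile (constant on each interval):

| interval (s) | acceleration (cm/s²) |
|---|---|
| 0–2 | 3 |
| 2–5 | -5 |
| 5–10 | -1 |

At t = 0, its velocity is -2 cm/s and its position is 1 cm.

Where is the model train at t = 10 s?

-75 cm

On each constant-a segment, Δv = aΔt and Δx = v₀Δt + ½aΔt²; chain segment to segment.
0–2 s: v starts -2 cm/s; Δx = -2·2 + ½·3·2² = 2 cm; v ends 4 cm/s.
2–5 s: v starts 4 cm/s; Δx = 4·3 + ½·-5·3² = -10.5 cm; v ends -11 cm/s.
5–10 s: v starts -11 cm/s; Δx = -11·5 + ½·-1·5² = -67.5 cm; v ends -16 cm/s.
x(10) = 1 + Σ Δx = -75 cm.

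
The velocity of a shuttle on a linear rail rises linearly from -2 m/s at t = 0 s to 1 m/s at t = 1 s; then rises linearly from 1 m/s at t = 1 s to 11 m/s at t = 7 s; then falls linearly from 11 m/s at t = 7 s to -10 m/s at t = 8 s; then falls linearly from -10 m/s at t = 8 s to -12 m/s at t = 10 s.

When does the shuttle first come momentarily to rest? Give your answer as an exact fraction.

t = 2/3 s

v changes sign on 0–1 s (from -2 to 1); the graph is linear there, so v = 0 at t = 0 + (2)·(1 − 0)/(1 − -2) = 2/3 s.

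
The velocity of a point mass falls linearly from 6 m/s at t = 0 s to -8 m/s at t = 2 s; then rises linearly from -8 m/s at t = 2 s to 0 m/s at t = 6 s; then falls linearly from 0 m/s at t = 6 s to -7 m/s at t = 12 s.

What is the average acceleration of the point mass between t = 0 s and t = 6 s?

-1 m/s²

Average acceleration = Δv/Δt = (0 − 6)/(6 − 0) = -1 m/s².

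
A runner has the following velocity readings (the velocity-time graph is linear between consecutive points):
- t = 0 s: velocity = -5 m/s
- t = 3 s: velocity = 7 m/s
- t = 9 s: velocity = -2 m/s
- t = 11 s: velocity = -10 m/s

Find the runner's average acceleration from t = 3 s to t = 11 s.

Average acceleration = Δv/Δt = (-10 − 7)/(11 − 3) = -2.125 m/s².

-2.125 m/s²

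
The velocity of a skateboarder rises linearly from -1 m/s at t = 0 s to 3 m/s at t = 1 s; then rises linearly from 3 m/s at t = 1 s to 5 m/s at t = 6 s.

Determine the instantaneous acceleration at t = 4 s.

Acceleration is the slope of the v-t graph on 1–6 s: (5 − 3)/(6 − 1) = 0.4 m/s².

0.4 m/s²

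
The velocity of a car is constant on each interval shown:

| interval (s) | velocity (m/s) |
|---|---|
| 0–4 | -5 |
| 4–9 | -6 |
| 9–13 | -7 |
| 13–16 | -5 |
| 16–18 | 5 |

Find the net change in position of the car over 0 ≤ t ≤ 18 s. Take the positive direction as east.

-83 m

Displacement is the signed area under the v-t curve.
0–4 s: -5 × 4 = -20 m
4–9 s: -6 × 5 = -30 m
9–13 s: -7 × 4 = -28 m
13–16 s: -5 × 3 = -15 m
16–18 s: 5 × 2 = 10 m
Net displacement = -83 m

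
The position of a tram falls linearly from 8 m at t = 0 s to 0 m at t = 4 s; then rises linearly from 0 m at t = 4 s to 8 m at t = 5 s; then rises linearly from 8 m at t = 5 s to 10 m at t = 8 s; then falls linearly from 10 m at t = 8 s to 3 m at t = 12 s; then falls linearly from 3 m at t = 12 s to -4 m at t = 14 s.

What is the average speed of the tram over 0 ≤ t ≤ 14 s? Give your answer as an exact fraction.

16/7 m/s

Average speed = (total path length)/(elapsed time); on a piecewise-linear x-t graph the path length is Σ|Δx|.
0–4 s: |Δx| = |0 − 8| = 8 m
4–5 s: |Δx| = |8 − 0| = 8 m
5–8 s: |Δx| = |10 − 8| = 2 m
8–12 s: |Δx| = |3 − 10| = 7 m
12–14 s: |Δx| = |-4 − 3| = 7 m
Total path = 32 m; average speed = 32/14 = 16/7 m/s.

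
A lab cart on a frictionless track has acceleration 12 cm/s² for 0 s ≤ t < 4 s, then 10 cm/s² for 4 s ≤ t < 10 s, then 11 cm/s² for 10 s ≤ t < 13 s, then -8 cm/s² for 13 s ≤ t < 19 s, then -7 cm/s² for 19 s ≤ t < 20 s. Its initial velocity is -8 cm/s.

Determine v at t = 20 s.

Δv equals the area under the a-t graph; then v = v₀ + Δv.
0–4 s: 12 × 4 = 48 cm/s
4–10 s: 10 × 6 = 60 cm/s
10–13 s: 11 × 3 = 33 cm/s
13–19 s: -8 × 6 = -48 cm/s
19–20 s: -7 × 1 = -7 cm/s
Δv = 86 cm/s, so v(20) = -8 + (86) = 78 cm/s.

78 cm/s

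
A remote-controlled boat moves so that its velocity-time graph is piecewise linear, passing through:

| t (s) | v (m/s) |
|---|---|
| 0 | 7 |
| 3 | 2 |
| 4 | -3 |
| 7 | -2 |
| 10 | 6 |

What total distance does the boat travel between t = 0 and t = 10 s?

29.8 m

Distance (not displacement) is the total path length: add the absolute areas under v-t.
0–3 s: |½(7 + 2)(3)| = 13.5 m
3–4 s: v = 0 at t = 3.4 s; triangle areas 0.4 + 0.9 = 1.3 m
4–7 s: |½(-3 + -2)(3)| = 7.5 m
7–10 s: v = 0 at t = 7.75 s; triangle areas 0.75 + 6.75 = 7.5 m
Total distance = 29.8 m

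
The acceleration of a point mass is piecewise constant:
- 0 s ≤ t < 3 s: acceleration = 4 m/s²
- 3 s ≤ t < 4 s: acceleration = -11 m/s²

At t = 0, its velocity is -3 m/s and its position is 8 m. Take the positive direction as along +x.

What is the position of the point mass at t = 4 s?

On each constant-a segment, Δv = aΔt and Δx = v₀Δt + ½aΔt²; chain segment to segment.
0–3 s: v starts -3 m/s; Δx = -3·3 + ½·4·3² = 9 m; v ends 9 m/s.
3–4 s: v starts 9 m/s; Δx = 9·1 + ½·-11·1² = 3.5 m; v ends -2 m/s.
x(4) = 8 + Σ Δx = 20.5 m.

20.5 m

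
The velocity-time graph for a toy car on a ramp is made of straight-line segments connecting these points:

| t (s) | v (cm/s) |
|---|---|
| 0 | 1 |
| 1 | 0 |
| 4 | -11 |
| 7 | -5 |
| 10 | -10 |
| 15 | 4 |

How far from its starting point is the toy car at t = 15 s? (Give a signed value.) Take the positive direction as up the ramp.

Net displacement equals the area under the velocity-time graph (areas below the axis count negative).
0–1 s: ½(1 + 0)(1) = 0.5 cm
1–4 s: ½(0 + -11)(3) = -16.5 cm
4–7 s: ½(-11 + -5)(3) = -24 cm
7–10 s: ½(-5 + -10)(3) = -22.5 cm
10–15 s: ½(-10 + 4)(5) = -15 cm
Net displacement = -77.5 cm

-77.5 cm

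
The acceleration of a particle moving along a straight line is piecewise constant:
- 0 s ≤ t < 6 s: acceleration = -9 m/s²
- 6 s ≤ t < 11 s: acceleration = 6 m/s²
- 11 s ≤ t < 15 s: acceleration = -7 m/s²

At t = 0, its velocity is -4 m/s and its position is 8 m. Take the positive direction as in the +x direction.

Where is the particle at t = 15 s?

-561 m

On each constant-a segment, Δv = aΔt and Δx = v₀Δt + ½aΔt²; chain segment to segment.
0–6 s: v starts -4 m/s; Δx = -4·6 + ½·-9·6² = -186 m; v ends -58 m/s.
6–11 s: v starts -58 m/s; Δx = -58·5 + ½·6·5² = -215 m; v ends -28 m/s.
11–15 s: v starts -28 m/s; Δx = -28·4 + ½·-7·4² = -168 m; v ends -56 m/s.
x(15) = 8 + Σ Δx = -561 m.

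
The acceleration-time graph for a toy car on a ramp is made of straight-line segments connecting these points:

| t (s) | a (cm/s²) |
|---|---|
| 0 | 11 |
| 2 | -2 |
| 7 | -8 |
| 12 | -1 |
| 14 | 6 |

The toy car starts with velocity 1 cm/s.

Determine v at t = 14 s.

-32.5 cm/s

Δv equals the area under the a-t graph; then v = v₀ + Δv.
0–2 s: ½(11 + -2)(2) = 9 cm/s
2–7 s: ½(-2 + -8)(5) = -25 cm/s
7–12 s: ½(-8 + -1)(5) = -22.5 cm/s
12–14 s: ½(-1 + 6)(2) = 5 cm/s
Δv = -33.5 cm/s, so v(14) = 1 + (-33.5) = -32.5 cm/s.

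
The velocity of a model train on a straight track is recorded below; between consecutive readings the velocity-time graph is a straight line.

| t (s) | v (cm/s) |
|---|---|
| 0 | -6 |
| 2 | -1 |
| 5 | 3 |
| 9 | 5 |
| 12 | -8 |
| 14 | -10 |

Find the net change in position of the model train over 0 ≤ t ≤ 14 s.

-10.5 cm

Net displacement equals the area under the velocity-time graph (areas below the axis count negative).
0–2 s: ½(-6 + -1)(2) = -7 cm
2–5 s: ½(-1 + 3)(3) = 3 cm
5–9 s: ½(3 + 5)(4) = 16 cm
9–12 s: ½(5 + -8)(3) = -4.5 cm
12–14 s: ½(-8 + -10)(2) = -18 cm
Net displacement = -10.5 cm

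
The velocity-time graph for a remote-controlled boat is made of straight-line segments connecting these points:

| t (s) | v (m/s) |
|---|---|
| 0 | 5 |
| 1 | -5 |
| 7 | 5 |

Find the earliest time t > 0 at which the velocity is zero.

t = 0.5 s

v changes sign on 0–1 s (from 5 to -5); the graph is linear there, so v = 0 at t = 0 + (-5)·(1 − 0)/(-5 − 5) = 0.5 s.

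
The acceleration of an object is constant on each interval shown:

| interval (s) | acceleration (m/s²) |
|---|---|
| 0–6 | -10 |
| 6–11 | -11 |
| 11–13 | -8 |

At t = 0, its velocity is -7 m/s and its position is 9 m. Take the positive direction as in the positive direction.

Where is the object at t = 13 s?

-945.5 m

On each constant-a segment, Δv = aΔt and Δx = v₀Δt + ½aΔt²; chain segment to segment.
0–6 s: v starts -7 m/s; Δx = -7·6 + ½·-10·6² = -222 m; v ends -67 m/s.
6–11 s: v starts -67 m/s; Δx = -67·5 + ½·-11·5² = -472.5 m; v ends -122 m/s.
11–13 s: v starts -122 m/s; Δx = -122·2 + ½·-8·2² = -260 m; v ends -138 m/s.
x(13) = 9 + Σ Δx = -945.5 m.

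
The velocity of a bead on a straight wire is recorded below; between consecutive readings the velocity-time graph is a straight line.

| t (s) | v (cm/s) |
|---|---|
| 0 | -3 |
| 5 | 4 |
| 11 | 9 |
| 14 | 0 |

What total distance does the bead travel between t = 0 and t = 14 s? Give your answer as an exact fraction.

430/7 cm

Distance (not displacement) is the total path length: add the absolute areas under v-t.
0–5 s: v = 0 at t = 15/7 s; triangle areas 45/14 + 40/7 = 125/14 cm
5–11 s: |½(4 + 9)(6)| = 39 cm
11–14 s: |½(9 + 0)(3)| = 13.5 cm
Total distance = 430/7 cm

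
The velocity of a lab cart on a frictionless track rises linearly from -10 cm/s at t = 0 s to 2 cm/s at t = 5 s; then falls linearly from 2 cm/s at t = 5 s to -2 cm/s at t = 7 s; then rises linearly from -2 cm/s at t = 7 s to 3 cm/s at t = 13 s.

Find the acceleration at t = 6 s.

Acceleration is the slope of the v-t graph on 5–7 s: (-2 − 2)/(7 − 5) = -2 cm/s².

-2 cm/s²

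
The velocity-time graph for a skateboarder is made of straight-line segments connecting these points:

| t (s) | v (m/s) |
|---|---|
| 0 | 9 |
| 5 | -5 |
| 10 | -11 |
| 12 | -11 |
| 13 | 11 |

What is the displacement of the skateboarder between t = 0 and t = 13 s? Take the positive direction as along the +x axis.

Net displacement equals the area under the velocity-time graph (areas below the axis count negative).
0–5 s: ½(9 + -5)(5) = 10 m
5–10 s: ½(-5 + -11)(5) = -40 m
10–12 s: -11 × 2 = -22 m
12–13 s: ½(-11 + 11)(1) = 0 m
Net displacement = -52 m

-52 m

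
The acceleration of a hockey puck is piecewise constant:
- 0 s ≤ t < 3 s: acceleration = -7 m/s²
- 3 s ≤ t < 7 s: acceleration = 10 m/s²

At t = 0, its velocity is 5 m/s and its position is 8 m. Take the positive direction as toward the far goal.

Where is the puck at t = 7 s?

On each constant-a segment, Δv = aΔt and Δx = v₀Δt + ½aΔt²; chain segment to segment.
0–3 s: v starts 5 m/s; Δx = 5·3 + ½·-7·3² = -16.5 m; v ends -16 m/s.
3–7 s: v starts -16 m/s; Δx = -16·4 + ½·10·4² = 16 m; v ends 24 m/s.
x(7) = 8 + Σ Δx = 7.5 m.

7.5 m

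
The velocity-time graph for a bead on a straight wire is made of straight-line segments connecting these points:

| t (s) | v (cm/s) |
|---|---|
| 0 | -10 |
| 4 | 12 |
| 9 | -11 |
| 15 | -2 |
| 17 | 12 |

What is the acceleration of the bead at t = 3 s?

Acceleration is the slope of the v-t graph on 0–4 s: (12 − -10)/(4 − 0) = 5.5 cm/s².

5.5 cm/s²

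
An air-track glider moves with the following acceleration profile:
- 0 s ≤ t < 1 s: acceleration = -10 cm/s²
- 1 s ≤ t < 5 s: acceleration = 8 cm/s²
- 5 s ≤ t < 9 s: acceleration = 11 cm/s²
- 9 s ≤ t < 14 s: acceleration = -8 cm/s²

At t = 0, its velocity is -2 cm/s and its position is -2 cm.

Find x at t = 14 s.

On each constant-a segment, Δv = aΔt and Δx = v₀Δt + ½aΔt²; chain segment to segment.
0–1 s: v starts -2 cm/s; Δx = -2·1 + ½·-10·1² = -7 cm; v ends -12 cm/s.
1–5 s: v starts -12 cm/s; Δx = -12·4 + ½·8·4² = 16 cm; v ends 20 cm/s.
5–9 s: v starts 20 cm/s; Δx = 20·4 + ½·11·4² = 168 cm; v ends 64 cm/s.
9–14 s: v starts 64 cm/s; Δx = 64·5 + ½·-8·5² = 220 cm; v ends 24 cm/s.
x(14) = -2 + Σ Δx = 395 cm.

395 cm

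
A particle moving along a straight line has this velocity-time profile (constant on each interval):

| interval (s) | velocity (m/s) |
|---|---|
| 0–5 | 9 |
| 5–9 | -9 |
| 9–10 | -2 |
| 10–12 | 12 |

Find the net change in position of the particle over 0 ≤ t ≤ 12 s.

31 m

Displacement is the signed area under the v-t curve.
0–5 s: 9 × 5 = 45 m
5–9 s: -9 × 4 = -36 m
9–10 s: -2 × 1 = -2 m
10–12 s: 12 × 2 = 24 m
Net displacement = 31 m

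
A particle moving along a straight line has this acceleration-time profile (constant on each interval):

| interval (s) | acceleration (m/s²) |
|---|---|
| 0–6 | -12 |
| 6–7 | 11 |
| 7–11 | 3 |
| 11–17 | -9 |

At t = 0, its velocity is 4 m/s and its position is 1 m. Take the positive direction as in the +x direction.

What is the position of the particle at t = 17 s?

-889.5 m

On each constant-a segment, Δv = aΔt and Δx = v₀Δt + ½aΔt²; chain segment to segment.
0–6 s: v starts 4 m/s; Δx = 4·6 + ½·-12·6² = -192 m; v ends -68 m/s.
6–7 s: v starts -68 m/s; Δx = -68·1 + ½·11·1² = -62.5 m; v ends -57 m/s.
7–11 s: v starts -57 m/s; Δx = -57·4 + ½·3·4² = -204 m; v ends -45 m/s.
11–17 s: v starts -45 m/s; Δx = -45·6 + ½·-9·6² = -432 m; v ends -99 m/s.
x(17) = 1 + Σ Δx = -889.5 m.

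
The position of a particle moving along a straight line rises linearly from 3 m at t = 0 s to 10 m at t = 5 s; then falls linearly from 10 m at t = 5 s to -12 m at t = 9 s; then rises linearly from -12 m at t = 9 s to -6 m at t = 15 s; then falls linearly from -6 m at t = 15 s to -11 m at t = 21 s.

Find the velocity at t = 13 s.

Velocity is the slope of the x-t graph on 9–15 s: (-6 − -12)/(15 − 9) = 1 m/s.

1 m/s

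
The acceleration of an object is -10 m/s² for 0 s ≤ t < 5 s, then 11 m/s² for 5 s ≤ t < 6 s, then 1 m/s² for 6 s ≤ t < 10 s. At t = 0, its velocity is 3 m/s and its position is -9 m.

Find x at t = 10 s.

On each constant-a segment, Δv = aΔt and Δx = v₀Δt + ½aΔt²; chain segment to segment.
0–5 s: v starts 3 m/s; Δx = 3·5 + ½·-10·5² = -110 m; v ends -47 m/s.
5–6 s: v starts -47 m/s; Δx = -47·1 + ½·11·1² = -41.5 m; v ends -36 m/s.
6–10 s: v starts -36 m/s; Δx = -36·4 + ½·1·4² = -136 m; v ends -32 m/s.
x(10) = -9 + Σ Δx = -296.5 m.

-296.5 m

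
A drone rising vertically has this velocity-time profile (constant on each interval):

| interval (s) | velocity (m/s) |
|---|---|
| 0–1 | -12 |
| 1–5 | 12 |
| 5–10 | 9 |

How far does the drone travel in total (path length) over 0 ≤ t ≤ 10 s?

105 m

Distance (not displacement) is the total path length: add the absolute areas under v-t.
0–1 s: |-12| × 1 = 12 m
1–5 s: |12| × 4 = 48 m
5–10 s: |9| × 5 = 45 m
Total distance = 105 m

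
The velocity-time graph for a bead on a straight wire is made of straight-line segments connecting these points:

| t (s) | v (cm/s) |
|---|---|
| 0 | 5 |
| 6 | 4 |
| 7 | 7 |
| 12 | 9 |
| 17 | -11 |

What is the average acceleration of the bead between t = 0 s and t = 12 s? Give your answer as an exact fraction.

1/3 cm/s²

Average acceleration = Δv/Δt = (9 − 5)/(12 − 0) = 1/3 cm/s².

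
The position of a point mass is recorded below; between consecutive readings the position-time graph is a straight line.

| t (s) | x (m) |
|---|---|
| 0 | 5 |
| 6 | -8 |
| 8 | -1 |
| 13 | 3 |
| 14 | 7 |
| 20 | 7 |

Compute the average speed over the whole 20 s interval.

1.4 m/s

Average speed = (total path length)/(elapsed time); on a piecewise-linear x-t graph the path length is Σ|Δx|.
0–6 s: |Δx| = |-8 − 5| = 13 m
6–8 s: |Δx| = |-1 − -8| = 7 m
8–13 s: |Δx| = |3 − -1| = 4 m
13–14 s: |Δx| = |7 − 3| = 4 m
14–20 s: |Δx| = |7 − 7| = 0 m
Total path = 28 m; average speed = 28/20 = 1.4 m/s.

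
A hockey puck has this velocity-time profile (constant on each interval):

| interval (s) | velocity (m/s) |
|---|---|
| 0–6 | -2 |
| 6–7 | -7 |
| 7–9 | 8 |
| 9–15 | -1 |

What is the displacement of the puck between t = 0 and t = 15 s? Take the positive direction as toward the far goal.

Net displacement equals the area under the velocity-time graph (areas below the axis count negative).
0–6 s: -2 × 6 = -12 m
6–7 s: -7 × 1 = -7 m
7–9 s: 8 × 2 = 16 m
9–15 s: -1 × 6 = -6 m
Net displacement = -9 m

-9 m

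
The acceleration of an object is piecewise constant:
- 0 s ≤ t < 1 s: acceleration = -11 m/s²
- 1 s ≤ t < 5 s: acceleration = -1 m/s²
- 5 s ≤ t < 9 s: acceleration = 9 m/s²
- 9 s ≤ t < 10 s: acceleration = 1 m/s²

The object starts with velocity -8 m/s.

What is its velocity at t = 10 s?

14 m/s

Δv equals the area under the a-t graph; then v = v₀ + Δv.
0–1 s: -11 × 1 = -11 m/s
1–5 s: -1 × 4 = -4 m/s
5–9 s: 9 × 4 = 36 m/s
9–10 s: 1 × 1 = 1 m/s
Δv = 22 m/s, so v(10) = -8 + (22) = 14 m/s.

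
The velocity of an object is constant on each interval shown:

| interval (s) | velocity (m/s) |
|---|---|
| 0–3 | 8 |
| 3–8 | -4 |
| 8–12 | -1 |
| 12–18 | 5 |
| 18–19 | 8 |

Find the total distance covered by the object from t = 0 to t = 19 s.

Distance (not displacement) is the total path length: add the absolute areas under v-t.
0–3 s: |8| × 3 = 24 m
3–8 s: |-4| × 5 = 20 m
8–12 s: |-1| × 4 = 4 m
12–18 s: |5| × 6 = 30 m
18–19 s: |8| × 1 = 8 m
Total distance = 86 m

86 m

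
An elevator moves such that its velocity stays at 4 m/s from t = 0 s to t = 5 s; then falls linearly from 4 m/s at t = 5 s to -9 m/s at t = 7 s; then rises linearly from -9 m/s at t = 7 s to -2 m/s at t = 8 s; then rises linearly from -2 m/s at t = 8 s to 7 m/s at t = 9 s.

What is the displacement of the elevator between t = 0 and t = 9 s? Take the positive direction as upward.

Net displacement equals the area under the velocity-time graph (areas below the axis count negative).
0–5 s: 4 × 5 = 20 m
5–7 s: ½(4 + -9)(2) = -5 m
7–8 s: ½(-9 + -2)(1) = -5.5 m
8–9 s: ½(-2 + 7)(1) = 2.5 m
Net displacement = 12 m

12 m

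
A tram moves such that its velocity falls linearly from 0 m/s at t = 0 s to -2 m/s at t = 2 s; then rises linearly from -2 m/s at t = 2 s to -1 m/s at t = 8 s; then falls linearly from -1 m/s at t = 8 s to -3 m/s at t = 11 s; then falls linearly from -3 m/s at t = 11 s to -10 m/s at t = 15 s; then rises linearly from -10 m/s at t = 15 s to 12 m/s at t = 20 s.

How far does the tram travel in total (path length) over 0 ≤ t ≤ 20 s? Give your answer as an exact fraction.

Distance (not displacement) is the total path length: add the absolute areas under v-t.
0–2 s: |½(0 + -2)(2)| = 2 m
2–8 s: |½(-2 + -1)(6)| = 9 m
8–11 s: |½(-1 + -3)(3)| = 6 m
11–15 s: |½(-3 + -10)(4)| = 26 m
15–20 s: v = 0 at t = 190/11 s; triangle areas 125/11 + 180/11 = 305/11 m
Total distance = 778/11 m

778/11 m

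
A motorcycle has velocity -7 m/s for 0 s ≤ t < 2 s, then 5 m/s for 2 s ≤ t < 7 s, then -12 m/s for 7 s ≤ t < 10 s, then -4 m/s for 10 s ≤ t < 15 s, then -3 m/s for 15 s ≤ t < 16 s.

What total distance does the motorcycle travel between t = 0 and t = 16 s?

98 m

Total distance travelled is ∫|v| dt — sum the magnitudes of each area piece.
0–2 s: |-7| × 2 = 14 m
2–7 s: |5| × 5 = 25 m
7–10 s: |-12| × 3 = 36 m
10–15 s: |-4| × 5 = 20 m
15–16 s: |-3| × 1 = 3 m
Total distance = 98 m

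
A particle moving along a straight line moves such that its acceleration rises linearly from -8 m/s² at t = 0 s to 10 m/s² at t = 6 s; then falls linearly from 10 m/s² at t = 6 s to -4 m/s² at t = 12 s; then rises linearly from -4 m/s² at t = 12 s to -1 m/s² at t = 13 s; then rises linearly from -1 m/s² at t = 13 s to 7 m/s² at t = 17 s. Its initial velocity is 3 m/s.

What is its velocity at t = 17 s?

36.5 m/s

Δv equals the area under the a-t graph; then v = v₀ + Δv.
0–6 s: ½(-8 + 10)(6) = 6 m/s
6–12 s: ½(10 + -4)(6) = 18 m/s
12–13 s: ½(-4 + -1)(1) = -2.5 m/s
13–17 s: ½(-1 + 7)(4) = 12 m/s
Δv = 33.5 m/s, so v(17) = 3 + (33.5) = 36.5 m/s.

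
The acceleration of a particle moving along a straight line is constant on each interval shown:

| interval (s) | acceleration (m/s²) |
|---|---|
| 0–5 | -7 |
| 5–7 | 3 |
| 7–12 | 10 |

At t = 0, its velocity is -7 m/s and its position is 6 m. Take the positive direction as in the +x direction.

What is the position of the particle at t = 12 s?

-249.5 m

On each constant-a segment, Δv = aΔt and Δx = v₀Δt + ½aΔt²; chain segment to segment.
0–5 s: v starts -7 m/s; Δx = -7·5 + ½·-7·5² = -122.5 m; v ends -42 m/s.
5–7 s: v starts -42 m/s; Δx = -42·2 + ½·3·2² = -78 m; v ends -36 m/s.
7–12 s: v starts -36 m/s; Δx = -36·5 + ½·10·5² = -55 m; v ends 14 m/s.
x(12) = 6 + Σ Δx = -249.5 m.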